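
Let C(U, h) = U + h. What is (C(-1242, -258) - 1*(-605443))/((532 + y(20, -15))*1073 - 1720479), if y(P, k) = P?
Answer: -603943/1128183 ≈ -0.53532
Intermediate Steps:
(C(-1242, -258) - 1*(-605443))/((532 + y(20, -15))*1073 - 1720479) = ((-1242 - 258) - 1*(-605443))/((532 + 20)*1073 - 1720479) = (-1500 + 605443)/(552*1073 - 1720479) = 603943/(592296 - 1720479) = 603943/(-1128183) = 603943*(-1/1128183) = -603943/1128183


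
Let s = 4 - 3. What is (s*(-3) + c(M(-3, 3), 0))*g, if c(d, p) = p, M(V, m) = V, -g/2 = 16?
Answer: 96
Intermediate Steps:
g = -32 (g = -2*16 = -32)
s = 1
(s*(-3) + c(M(-3, 3), 0))*g = (1*(-3) + 0)*(-32) = (-3 + 0)*(-32) = -3*(-32) = 96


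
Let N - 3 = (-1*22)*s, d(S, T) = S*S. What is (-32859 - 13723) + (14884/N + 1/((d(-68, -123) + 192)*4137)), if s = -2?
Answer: -43323687990193/936418224 ≈ -46265.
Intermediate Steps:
d(S, T) = S²
N = 47 (N = 3 - 1*22*(-2) = 3 - 22*(-2) = 3 + 44 = 47)
(-32859 - 13723) + (14884/N + 1/((d(-68, -123) + 192)*4137)) = (-32859 - 13723) + (14884/47 + 1/(((-68)² + 192)*4137)) = -46582 + (14884*(1/47) + (1/4137)/(4624 + 192)) = -46582 + (14884/47 + (1/4137)/4816) = -46582 + (14884/47 + (1/4816)*(1/4137)) = -46582 + (14884/47 + 1/19923792) = -46582 + 296545720175/936418224 = -43323687990193/936418224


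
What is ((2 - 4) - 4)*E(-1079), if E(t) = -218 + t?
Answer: 7782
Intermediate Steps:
((2 - 4) - 4)*E(-1079) = ((2 - 4) - 4)*(-218 - 1079) = (-2 - 4)*(-1297) = -6*(-1297) = 7782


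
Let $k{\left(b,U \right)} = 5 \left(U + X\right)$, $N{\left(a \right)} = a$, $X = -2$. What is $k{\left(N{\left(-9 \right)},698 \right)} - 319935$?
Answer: $-316455$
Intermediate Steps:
$k{\left(b,U \right)} = -10 + 5 U$ ($k{\left(b,U \right)} = 5 \left(U - 2\right) = 5 \left(-2 + U\right) = -10 + 5 U$)
$k{\left(N{\left(-9 \right)},698 \right)} - 319935 = \left(-10 + 5 \cdot 698\right) - 319935 = \left(-10 + 3490\right) - 319935 = 3480 - 319935 = -316455$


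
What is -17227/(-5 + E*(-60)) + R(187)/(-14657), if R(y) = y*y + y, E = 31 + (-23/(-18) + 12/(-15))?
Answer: 24250747/3620279 ≈ 6.6986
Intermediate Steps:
E = 2833/90 (E = 31 + (-23*(-1/18) + 12*(-1/15)) = 31 + (23/18 - ⅘) = 31 + 43/90 = 2833/90 ≈ 31.478)
R(y) = y + y² (R(y) = y² + y = y + y²)
-17227/(-5 + E*(-60)) + R(187)/(-14657) = -17227/(-5 + (2833/90)*(-60)) + (187*(1 + 187))/(-14657) = -17227/(-5 - 5666/3) + (187*188)*(-1/14657) = -17227/(-5681/3) + 35156*(-1/14657) = -17227*(-3/5681) - 35156/14657 = 2247/247 - 35156/14657 = 24250747/3620279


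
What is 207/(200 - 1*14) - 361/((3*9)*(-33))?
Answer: 83861/55242 ≈ 1.5181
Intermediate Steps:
207/(200 - 1*14) - 361/((3*9)*(-33)) = 207/(200 - 14) - 361/(27*(-33)) = 207/186 - 361/(-891) = 207*(1/186) - 361*(-1/891) = 69/62 + 361/891 = 83861/55242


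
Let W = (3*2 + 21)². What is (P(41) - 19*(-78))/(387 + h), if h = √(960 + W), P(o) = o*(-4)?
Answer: 85011/24680 - 659*√1689/74040 ≈ 3.0787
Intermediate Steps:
W = 729 (W = (6 + 21)² = 27² = 729)
P(o) = -4*o
h = √1689 (h = √(960 + 729) = √1689 ≈ 41.097)
(P(41) - 19*(-78))/(387 + h) = (-4*41 - 19*(-78))/(387 + √1689) = (-164 + 1482)/(387 + √1689) = 1318/(387 + √1689)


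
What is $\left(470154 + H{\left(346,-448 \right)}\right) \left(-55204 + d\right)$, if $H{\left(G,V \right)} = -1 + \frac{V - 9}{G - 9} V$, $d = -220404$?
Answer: $- \frac{43724188623576}{337} \approx -1.2975 \cdot 10^{11}$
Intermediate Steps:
$H{\left(G,V \right)} = -1 + \frac{V \left(-9 + V\right)}{-9 + G}$ ($H{\left(G,V \right)} = -1 + \frac{-9 + V}{-9 + G} V = -1 + \frac{V \left(-9 + V\right)}{-9 + G}$)
$\left(470154 + H{\left(346,-448 \right)}\right) \left(-55204 + d\right) = \left(470154 + \frac{9 + \left(-448\right)^{2} - 346 - -4032}{-9 + 346}\right) \left(-55204 - 220404\right) = \left(470154 + \frac{9 + 200704 - 346 + 4032}{337}\right) \left(-275608\right) = \left(470154 + \frac{1}{337} \cdot 204399\right) \left(-275608\right) = \left(470154 + \frac{204399}{337}\right) \left(-275608\right) = \frac{158646297}{337} \left(-275608\right) = - \frac{43724188623576}{337}$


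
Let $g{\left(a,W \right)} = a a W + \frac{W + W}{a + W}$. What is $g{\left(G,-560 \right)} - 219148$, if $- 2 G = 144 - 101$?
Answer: $- \frac{555921064}{1163} \approx -4.7801 \cdot 10^{5}$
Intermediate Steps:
$G = - \frac{43}{2}$ ($G = - \frac{144 - 101}{2} = \left(- \frac{1}{2}\right) 43 = - \frac{43}{2} \approx -21.5$)
$g{\left(a,W \right)} = W a^{2} + \frac{2 W}{W + a}$ ($g{\left(a,W \right)} = a^{2} W + \frac{2 W}{W + a} = W a^{2} + \frac{2 W}{W + a}$)
$g{\left(G,-560 \right)} - 219148 = - \frac{560 \left(2 + \left(- \frac{43}{2}\right)^{3} - 560 \left(- \frac{43}{2}\right)^{2}\right)}{-560 - \frac{43}{2}} - 219148 = - \frac{560 \left(2 - \frac{79507}{8} - 258860\right)}{- \frac{1163}{2}} - 219148 = \left(-560\right) \left(- \frac{2}{1163}\right) \left(2 - \frac{79507}{8} - 258860\right) - 219148 = \left(-560\right) \left(- \frac{2}{1163}\right) \left(- \frac{2150371}{8}\right) - 219148 = - \frac{301051940}{1163} - 219148 = - \frac{555921064}{1163}$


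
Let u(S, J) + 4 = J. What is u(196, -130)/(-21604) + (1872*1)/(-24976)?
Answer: -1159247/16861922 ≈ -0.068749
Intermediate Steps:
u(S, J) = -4 + J
u(196, -130)/(-21604) + (1872*1)/(-24976) = (-4 - 130)/(-21604) + (1872*1)/(-24976) = -134*(-1/21604) + 1872*(-1/24976) = 67/10802 - 117/1561 = -1159247/16861922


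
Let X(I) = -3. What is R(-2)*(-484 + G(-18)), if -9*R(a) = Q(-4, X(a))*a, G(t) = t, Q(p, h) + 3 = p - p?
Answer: 1004/3 ≈ 334.67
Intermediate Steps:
Q(p, h) = -3 (Q(p, h) = -3 + (p - p) = -3 + 0 = -3)
R(a) = a/3 (R(a) = -(-1)*a/3 = a/3)
R(-2)*(-484 + G(-18)) = ((1/3)*(-2))*(-484 - 18) = -2/3*(-502) = 1004/3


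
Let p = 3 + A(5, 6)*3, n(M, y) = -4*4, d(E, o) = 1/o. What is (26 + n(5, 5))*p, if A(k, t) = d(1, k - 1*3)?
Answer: 45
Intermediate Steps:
A(k, t) = 1/(-3 + k) (A(k, t) = 1/(k - 1*3) = 1/(k - 3) = 1/(-3 + k))
n(M, y) = -16
p = 9/2 (p = 3 + 3/(-3 + 5) = 3 + 3/2 = 9/2 ≈ 4.5000)
(26 + n(5, 5))*p = (26 - 16)*(9/2) = 10*(9/2) = 45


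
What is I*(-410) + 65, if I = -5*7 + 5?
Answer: 12365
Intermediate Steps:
I = -30 (I = -35 + 5 = -30)
I*(-410) + 65 = -30*(-410) + 65 = 12300 + 65 = 12365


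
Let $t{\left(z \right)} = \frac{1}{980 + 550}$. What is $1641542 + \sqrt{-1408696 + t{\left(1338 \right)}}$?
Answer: $1641542 + \frac{i \sqrt{366401829430}}{510} \approx 1.6415 \cdot 10^{6} + 1186.9 i$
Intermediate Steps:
$t{\left(z \right)} = \frac{1}{1530}$
$1641542 + \sqrt{-1408696 + t{\left(1338 \right)}} = 1641542 + \sqrt{-1408696 + \frac{1}{1530}} = 1641542 + \sqrt{- \frac{2155304879}{1530}} = 1641542 + \frac{i \sqrt{366401829430}}{510}$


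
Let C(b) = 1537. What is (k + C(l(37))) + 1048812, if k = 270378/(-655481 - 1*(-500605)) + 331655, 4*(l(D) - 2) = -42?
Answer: 107019490563/77438 ≈ 1.3820e+6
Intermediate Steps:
l(D) = -17/2 (l(D) = 2 + (¼)*(-42) = 2 - 21/2 = -17/2)
k = 25682564701/77438 (k = 270378/(-655481 + 500605) + 331655 = 270378/(-154876) + 331655 = 270378*(-1/154876) + 331655 = -135189/77438 + 331655 = 25682564701/77438 ≈ 3.3165e+5)
(k + C(l(37))) + 1048812 = (25682564701/77438 + 1537) + 1048812 = 25801586907/77438 + 1048812 = 107019490563/77438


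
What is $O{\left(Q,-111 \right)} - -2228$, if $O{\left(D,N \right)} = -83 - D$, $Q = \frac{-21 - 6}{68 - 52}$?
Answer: $\frac{34347}{16} \approx 2146.7$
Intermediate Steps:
$Q = - \frac{27}{16} \approx -1.6875$
$O{\left(Q,-111 \right)} - -2228 = \left(-83 - - \frac{27}{16}\right) - -2228 = \left(-83 + \frac{27}{16}\right) + 2228 = - \frac{1301}{16} + 2228 = \frac{34347}{16}$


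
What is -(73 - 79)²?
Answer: -36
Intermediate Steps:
-(73 - 79)² = -1*(-6)² = -1*36 = -36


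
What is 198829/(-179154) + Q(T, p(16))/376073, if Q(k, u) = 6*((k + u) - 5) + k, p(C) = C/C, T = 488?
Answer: -74166528149/67374982242 ≈ -1.1008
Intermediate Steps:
p(C) = 1
Q(k, u) = -30 + 6*u + 7*k (Q(k, u) = 6*(-5 + k + u) + k = (-30 + 6*k + 6*u) + k = -30 + 6*u + 7*k)
198829/(-179154) + Q(T, p(16))/376073 = 198829/(-179154) + (-30 + 6*1 + 7*488)/376073 = 198829*(-1/179154) + (-30 + 6 + 3416)*(1/376073) = -198829/179154 + 3392*(1/376073) = -198829/179154 + 3392/376073 = -74166528149/67374982242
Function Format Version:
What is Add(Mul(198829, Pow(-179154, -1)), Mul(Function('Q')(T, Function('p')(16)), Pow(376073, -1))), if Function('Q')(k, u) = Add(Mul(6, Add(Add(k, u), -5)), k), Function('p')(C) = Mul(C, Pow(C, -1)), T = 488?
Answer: Rational(-74166528149, 67374982242) ≈ -1.1008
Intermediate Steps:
Function('p')(C) = 1
Function('Q')(k, u) = Add(-30, Mul(6, u), Mul(7, k)) (Function('Q')(k, u) = Add(Mul(6, Add(-5, k, u)), k) = Add(Add(-30, Mul(6, k), Mul(6, u)), k) = Add(-30, Mul(6, u), Mul(7, k)))
Add(Mul(198829, Pow(-179154, -1)), Mul(Function('Q')(T, Function('p')(16)), Pow(376073, -1))) = Add(Mul(198829, Pow(-179154, -1)), Mul(Add(-30, Mul(6, 1), Mul(7, 488)), Pow(376073, -1))) = Add(Mul(198829, Rational(-1, 179154)), Mul(Add(-30, 6, 3416), Rational(1, 376073))) = Add(Rational(-198829, 179154), Mul(3392, Rational(1, 376073))) = Add(Rational(-198829, 179154), Rational(3392, 376073)) = Rational(-74166528149, 67374982242)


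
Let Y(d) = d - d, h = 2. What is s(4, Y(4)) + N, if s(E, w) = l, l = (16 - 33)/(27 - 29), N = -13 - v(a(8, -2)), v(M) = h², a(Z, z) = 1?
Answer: -17/2 ≈ -8.5000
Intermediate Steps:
v(M) = 4 (v(M) = 2² = 4)
Y(d) = 0
N = -17 (N = -13 - 1*4 = -13 - 4 = -17)
l = 17/2 (l = -17/(-2) = -17*(-½) = 17/2 ≈ 8.5000)
s(E, w) = 17/2
s(4, Y(4)) + N = 17/2 - 17 = -17/2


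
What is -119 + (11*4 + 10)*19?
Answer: 907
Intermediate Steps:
-119 + (11*4 + 10)*19 = -119 + (44 + 10)*19 = -119 + 54*19 = -119 + 1026 = 907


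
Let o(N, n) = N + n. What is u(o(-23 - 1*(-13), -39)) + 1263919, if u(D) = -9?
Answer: 1263910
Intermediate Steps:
u(o(-23 - 1*(-13), -39)) + 1263919 = -9 + 1263919 = 1263910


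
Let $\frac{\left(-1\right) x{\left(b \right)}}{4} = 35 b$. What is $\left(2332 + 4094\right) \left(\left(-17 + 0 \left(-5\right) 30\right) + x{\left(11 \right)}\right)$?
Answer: $-10005282$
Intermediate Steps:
$x{\left(b \right)} = - 140 b$ ($x{\left(b \right)} = - 4 \cdot 35 b = - 140 b$)
$\left(2332 + 4094\right) \left(\left(-17 + 0 \left(-5\right) 30\right) + x{\left(11 \right)}\right) = \left(2332 + 4094\right) \left(\left(-17 + 0 \left(-5\right) 30\right) - 1540\right) = 6426 \left(\left(-17 + 0 \cdot 30\right) - 1540\right) = 6426 \left(\left(-17 + 0\right) - 1540\right) = 6426 \left(-17 - 1540\right) = 6426 \left(-1557\right) = -10005282$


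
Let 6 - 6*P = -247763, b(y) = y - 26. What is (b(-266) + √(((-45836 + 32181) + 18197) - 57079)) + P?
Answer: 246017/6 + I*√52537 ≈ 41003.0 + 229.21*I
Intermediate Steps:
b(y) = -26 + y
P = 247769/6 (P = 1 - ⅙*(-247763) = 1 + 247763/6 = 247769/6 ≈ 41295.)
(b(-266) + √(((-45836 + 32181) + 18197) - 57079)) + P = ((-26 - 266) + √(((-45836 + 32181) + 18197) - 57079)) + 247769/6 = (-292 + √((-13655 + 18197) - 57079)) + 247769/6 = (-292 + √(4542 - 57079)) + 247769/6 = (-292 + √(-52537)) + 247769/6 = (-292 + I*√52537) + 247769/6 = 246017/6 + I*√52537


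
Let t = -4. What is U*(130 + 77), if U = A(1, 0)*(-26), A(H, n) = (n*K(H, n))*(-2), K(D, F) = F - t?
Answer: 0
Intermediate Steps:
K(D, F) = 4 + F (K(D, F) = F - 1*(-4) = F + 4 = 4 + F)
A(H, n) = -2*n*(4 + n) (A(H, n) = (n*(4 + n))*(-2) = -2*n*(4 + n))
U = 0 (U = -2*0*(4 + 0)*(-26) = -2*0*4*(-26) = 0*(-26) = 0)
U*(130 + 77) = 0*(130 + 77) = 0*207 = 0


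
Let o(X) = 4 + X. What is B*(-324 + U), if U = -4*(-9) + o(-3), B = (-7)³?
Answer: 98441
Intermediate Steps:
B = -343
U = 37 (U = -4*(-9) + (4 - 3) = 36 + 1 = 37)
B*(-324 + U) = -343*(-324 + 37) = -343*(-287) = 98441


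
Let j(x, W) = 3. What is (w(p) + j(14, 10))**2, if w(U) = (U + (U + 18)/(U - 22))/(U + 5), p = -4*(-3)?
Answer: 3600/289 ≈ 12.457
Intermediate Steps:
p = 12
w(U) = (U + (18 + U)/(-22 + U))/(5 + U)
(w(p) + j(14, 10))**2 = ((-18 - 1*12**2 + 21*12)/(110 - 1*12**2 + 17*12) + 3)**2 = ((-18 - 1*144 + 252)/(110 - 1*144 + 204) + 3)**2 = ((-18 - 144 + 252)/(110 - 144 + 204) + 3)**2 = (90/170 + 3)**2 = ((1/170)*90 + 3)**2 = (9/17 + 3)**2 = (60/17)**2 = 3600/289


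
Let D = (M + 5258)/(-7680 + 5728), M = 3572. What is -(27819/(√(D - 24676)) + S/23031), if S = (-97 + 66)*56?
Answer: 1736/23031 + 37092*I*√1469379651/8029397 ≈ 0.075377 + 177.08*I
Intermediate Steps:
D = -4415/976 (D = (3572 + 5258)/(-7680 + 5728) = 8830/(-1952) = 8830*(-1/1952) = -4415/976 ≈ -4.5236)
S = -1736 (S = -31*56 = -1736)
-(27819/(√(D - 24676)) + S/23031) = -(27819/(√(-4415/976 - 24676)) - 1736/23031) = -(27819/(√(-24088191/976)) - 1736*1/23031) = -(27819/((I*√1469379651/244)) - 1736/23031) = -(27819*(-4*I*√1469379651/24088191) - 1736/23031) = -(-37092*I*√1469379651/8029397 - 1736/23031) = -(-1736/23031 - 37092*I*√1469379651/8029397) = 1736/23031 + 37092*I*√1469379651/8029397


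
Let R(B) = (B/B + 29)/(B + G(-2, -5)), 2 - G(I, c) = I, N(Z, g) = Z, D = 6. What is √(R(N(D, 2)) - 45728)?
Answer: 5*I*√1829 ≈ 213.83*I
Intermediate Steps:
G(I, c) = 2 - I
R(B) = 30/(4 + B) (R(B) = (B/B + 29)/(B + (2 - 1*(-2))) = (1 + 29)/(B + (2 + 2)) = 30/(B + 4) = 30/(4 + B))
√(R(N(D, 2)) - 45728) = √(30/(4 + 6) - 45728) = √(30/10 - 45728) = √(30*(⅒) - 45728) = √(3 - 45728) = √(-45725) = 5*I*√1829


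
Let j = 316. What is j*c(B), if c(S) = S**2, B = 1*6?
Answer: 11376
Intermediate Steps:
B = 6
j*c(B) = 316*6**2 = 316*36 = 11376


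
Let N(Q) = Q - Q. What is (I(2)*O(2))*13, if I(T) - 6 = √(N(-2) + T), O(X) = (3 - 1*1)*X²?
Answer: 624 + 104*√2 ≈ 771.08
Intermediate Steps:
N(Q) = 0
O(X) = 2*X² (O(X) = (3 - 1)*X² = 2*X²)
I(T) = 6 + √T (I(T) = 6 + √(0 + T) = 6 + √T)
(I(2)*O(2))*13 = ((6 + √2)*(2*2²))*13 = ((6 + √2)*(2*4))*13 = ((6 + √2)*8)*13 = (48 + 8*√2)*13 = 624 + 104*√2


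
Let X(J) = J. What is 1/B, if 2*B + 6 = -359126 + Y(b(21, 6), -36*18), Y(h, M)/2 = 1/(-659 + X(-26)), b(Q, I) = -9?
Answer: -685/123002711 ≈ -5.5690e-6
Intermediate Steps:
Y(h, M) = -2/685 (Y(h, M) = 2/(-659 - 26) = 2/(-685) = 2*(-1/685) = -2/685)
B = -123002711/685 (B = -3 + (-359126 - 2/685)/2 = -3 + (½)*(-246001312/685) = -3 - 123000656/685 = -123002711/685 ≈ -1.7957e+5)
1/B = 1/(-123002711/685) = -685/123002711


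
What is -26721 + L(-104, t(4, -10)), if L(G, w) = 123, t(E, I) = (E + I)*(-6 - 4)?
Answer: -26598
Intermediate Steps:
t(E, I) = -10*E - 10*I (t(E, I) = (E + I)*(-10) = -10*E - 10*I)
-26721 + L(-104, t(4, -10)) = -26721 + 123 = -26598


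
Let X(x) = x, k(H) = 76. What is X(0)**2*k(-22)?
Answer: 0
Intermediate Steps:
X(0)**2*k(-22) = 0**2*76 = 0*76 = 0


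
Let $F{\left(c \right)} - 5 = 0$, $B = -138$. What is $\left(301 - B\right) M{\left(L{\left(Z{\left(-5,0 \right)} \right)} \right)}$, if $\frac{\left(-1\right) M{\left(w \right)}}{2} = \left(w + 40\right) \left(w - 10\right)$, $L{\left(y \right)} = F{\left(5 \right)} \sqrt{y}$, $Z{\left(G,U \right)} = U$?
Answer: $351200$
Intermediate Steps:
$F{\left(c \right)} = 5$ ($F{\left(c \right)} = 5 + 0 = 5$)
$L{\left(y \right)} = 5 \sqrt{y}$
$M{\left(w \right)} = - 2 \left(-10 + w\right) \left(40 + w\right)$ ($M{\left(w \right)} = - 2 \left(w + 40\right) \left(w - 10\right) = - 2 \left(40 + w\right) \left(-10 + w\right) = - 2 \left(-10 + w\right) \left(40 + w\right)$)
$\left(301 - B\right) M{\left(L{\left(Z{\left(-5,0 \right)} \right)} \right)} = \left(301 - -138\right) \left(800 - 60 \cdot 5 \sqrt{0} - 2 \left(5 \sqrt{0}\right)^{2}\right) = \left(301 + 138\right) \left(800 - 60 \cdot 5 \cdot 0 - 2 \left(5 \cdot 0\right)^{2}\right) = 439 \left(800 - 0 - 2 \cdot 0^{2}\right) = 439 \left(800 + 0 - 0\right) = 439 \left(800 + 0 + 0\right) = 439 \cdot 800 = 351200$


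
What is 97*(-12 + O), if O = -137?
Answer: -14453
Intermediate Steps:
97*(-12 + O) = 97*(-12 - 137) = 97*(-149) = -14453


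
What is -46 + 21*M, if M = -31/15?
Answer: -447/5 ≈ -89.400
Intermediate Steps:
M = -31/15 (M = -31*1/15 = -31/15 ≈ -2.0667)
-46 + 21*M = -46 + 21*(-31/15) = -46 - 217/5 = -447/5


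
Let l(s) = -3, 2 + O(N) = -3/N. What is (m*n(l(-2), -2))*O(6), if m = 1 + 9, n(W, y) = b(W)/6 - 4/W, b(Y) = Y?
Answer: -125/6 ≈ -20.833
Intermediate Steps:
O(N) = -2 - 3/N
n(W, y) = -4/W + W/6 (n(W, y) = W/6 - 4/W = -4/W + W/6)
m = 10
(m*n(l(-2), -2))*O(6) = (10*(-4/(-3) + (⅙)*(-3)))*(-2 - 3/6) = (10*(-4*(-⅓) - ½))*(-2 - 3*⅙) = (10*(4/3 - ½))*(-2 - ½) = (10*(⅚))*(-5/2) = (25/3)*(-5/2) = -125/6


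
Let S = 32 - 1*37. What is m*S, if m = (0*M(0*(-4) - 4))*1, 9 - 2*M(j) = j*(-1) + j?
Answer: 0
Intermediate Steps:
S = -5 (S = 32 - 37 = -5)
M(j) = 9/2 (M(j) = 9/2 - (j*(-1) + j)/2 = 9/2 - (-j + j)/2 = 9/2 - ½*0 = 9/2 + 0 = 9/2)
m = 0 (m = (0*(9/2))*1 = 0*1 = 0)
m*S = 0*(-5) = 0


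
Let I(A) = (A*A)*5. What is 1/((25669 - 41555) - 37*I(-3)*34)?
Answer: -1/72496 ≈ -1.3794e-5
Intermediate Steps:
I(A) = 5*A² (I(A) = A²*5 = 5*A²)
1/((25669 - 41555) - 37*I(-3)*34) = 1/((25669 - 41555) - 185*(-3)²*34) = 1/(-15886 - 185*9*34) = 1/(-15886 - 37*45*34) = 1/(-15886 - 1665*34) = 1/(-15886 - 56610) = 1/(-72496) = -1/72496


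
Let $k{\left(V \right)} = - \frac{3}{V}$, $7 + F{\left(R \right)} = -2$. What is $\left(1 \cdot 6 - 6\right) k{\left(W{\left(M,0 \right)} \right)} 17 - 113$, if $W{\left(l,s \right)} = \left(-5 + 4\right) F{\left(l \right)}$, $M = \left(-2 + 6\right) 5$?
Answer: $-113$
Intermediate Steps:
$F{\left(R \right)} = -9$ ($F{\left(R \right)} = -7 - 2 = -9$)
$M = 20$ ($M = 4 \cdot 5 = 20$)
$W{\left(l,s \right)} = 9$ ($W{\left(l,s \right)} = \left(-5 + 4\right) \left(-9\right) = \left(-1\right) \left(-9\right) = 9$)
$\left(1 \cdot 6 - 6\right) k{\left(W{\left(M,0 \right)} \right)} 17 - 113 = \left(1 \cdot 6 - 6\right) - \frac{3}{9} \cdot 17 - 113 = \left(6 - 6\right) \left(-3\right) \frac{1}{9} \cdot 17 - 113 = 0 \left(\left(- \frac{1}{3}\right) 17\right) - 113 = 0 \left(- \frac{17}{3}\right) - 113 = 0 - 113 = -113$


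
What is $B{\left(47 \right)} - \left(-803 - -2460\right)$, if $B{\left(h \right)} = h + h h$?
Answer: $599$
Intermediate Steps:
$B{\left(h \right)} = h + h^{2}$
$B{\left(47 \right)} - \left(-803 - -2460\right) = 47 \left(1 + 47\right) - \left(-803 - -2460\right) = 47 \cdot 48 - \left(-803 + 2460\right) = 2256 - 1657 = 599$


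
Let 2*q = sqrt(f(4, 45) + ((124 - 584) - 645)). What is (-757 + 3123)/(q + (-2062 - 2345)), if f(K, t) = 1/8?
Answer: -333662784/621501607 - 9464*I*sqrt(17678)/621501607 ≈ -0.53687 - 0.0020246*I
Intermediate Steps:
f(K, t) = 1/8 (f(K, t) = 1*(1/8) = 1/8)
q = I*sqrt(17678)/8 (q = sqrt(1/8 + ((124 - 584) - 645))/2 = sqrt(1/8 + (-460 - 645))/2 = sqrt(1/8 - 1105)/2 = sqrt(-8839/8)/2 = (I*sqrt(17678)/4)/2 = I*sqrt(17678)/8 ≈ 16.62*I)
(-757 + 3123)/(q + (-2062 - 2345)) = (-757 + 3123)/(I*sqrt(17678)/8 + (-2062 - 2345)) = 2366/(I*sqrt(17678)/8 - 4407) = 2366/(-4407 + I*sqrt(17678)/8)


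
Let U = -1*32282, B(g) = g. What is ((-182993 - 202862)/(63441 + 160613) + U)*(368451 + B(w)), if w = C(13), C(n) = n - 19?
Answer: -91899039439515/7726 ≈ -1.1895e+10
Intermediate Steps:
C(n) = -19 + n
w = -6 (w = -19 + 13 = -6)
U = -32282
((-182993 - 202862)/(63441 + 160613) + U)*(368451 + B(w)) = ((-182993 - 202862)/(63441 + 160613) - 32282)*(368451 - 6) = (-385855/224054 - 32282)*368445 = -7233297083/224054*368445 = -91899039439515/7726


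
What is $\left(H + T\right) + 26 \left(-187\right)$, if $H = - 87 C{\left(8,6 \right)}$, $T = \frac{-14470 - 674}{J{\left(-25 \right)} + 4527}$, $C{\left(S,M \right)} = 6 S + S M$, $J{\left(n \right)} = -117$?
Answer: $- \frac{9714814}{735} \approx -13217.0$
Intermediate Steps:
$C{\left(S,M \right)} = 6 S + M S$
$T = - \frac{2524}{735}$ ($T = \frac{-14470 - 674}{-117 + 4527} = - \frac{15144}{4410} = \left(-15144\right) \frac{1}{4410} = - \frac{2524}{735} \approx -3.434$)
$H = -8352$ ($H = - 87 \cdot 8 \left(6 + 6\right) = - 87 \cdot 8 \cdot 12 = \left(-87\right) 96 = -8352$)
$\left(H + T\right) + 26 \left(-187\right) = \left(-8352 - \frac{2524}{735}\right) + 26 \left(-187\right) = - \frac{6141244}{735} - 4862 = - \frac{9714814}{735}$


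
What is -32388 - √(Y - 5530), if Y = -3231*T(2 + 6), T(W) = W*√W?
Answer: -32388 - I*√(5530 + 51696*√2) ≈ -32388.0 - 280.43*I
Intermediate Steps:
T(W) = W^(3/2)
Y = -51696*√2 (Y = -3231*(2 + 6)^(3/2) = -51696*√2 ≈ -73109.)
-32388 - √(Y - 5530) = -32388 - √(-51696*√2 - 5530) = -32388 - √(-5530 - 51696*√2)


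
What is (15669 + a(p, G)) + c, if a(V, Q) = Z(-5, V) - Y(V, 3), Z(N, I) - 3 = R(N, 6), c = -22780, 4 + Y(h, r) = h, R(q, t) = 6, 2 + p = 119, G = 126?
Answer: -7215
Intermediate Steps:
p = 117 (p = -2 + 119 = 117)
Y(h, r) = -4 + h
Z(N, I) = 9 (Z(N, I) = 3 + 6 = 9)
a(V, Q) = 13 - V (a(V, Q) = 9 - (-4 + V) = 9 + (4 - V) = 13 - V)
(15669 + a(p, G)) + c = (15669 + (13 - 1*117)) - 22780 = (15669 + (13 - 117)) - 22780 = (15669 - 104) - 22780 = 15565 - 22780 = -7215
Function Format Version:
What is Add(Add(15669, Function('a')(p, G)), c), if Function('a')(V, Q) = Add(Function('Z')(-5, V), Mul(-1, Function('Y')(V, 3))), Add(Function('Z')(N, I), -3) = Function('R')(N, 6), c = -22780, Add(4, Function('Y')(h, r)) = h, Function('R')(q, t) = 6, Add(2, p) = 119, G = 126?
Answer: -7215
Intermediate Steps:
p = 117 (p = Add(-2, 119) = 117)
Function('Y')(h, r) = Add(-4, h)
Function('Z')(N, I) = 9 (Function('Z')(N, I) = Add(3, 6) = 9)
Function('a')(V, Q) = Add(13, Mul(-1, V)) (Function('a')(V, Q) = Add(9, Mul(-1, Add(-4, V))) = Add(9, Add(4, Mul(-1, V))) = Add(13, Mul(-1, V)))
Add(Add(15669, Function('a')(p, G)), c) = Add(Add(15669, Add(13, Mul(-1, 117))), -22780) = Add(Add(15669, Add(13, -117)), -22780) = Add(Add(15669, -104), -22780) = Add(15565, -22780) = -7215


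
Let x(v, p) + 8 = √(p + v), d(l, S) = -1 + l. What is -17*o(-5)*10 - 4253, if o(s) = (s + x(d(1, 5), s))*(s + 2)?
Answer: -10883 + 510*I*√5 ≈ -10883.0 + 1140.4*I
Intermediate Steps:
x(v, p) = -8 + √(p + v)
o(s) = (2 + s)*(-8 + s + √s) (o(s) = (s + (-8 + √(s + (-1 + 1))))*(s + 2) = (s + (-8 + √(s + 0)))*(2 + s) = (s + (-8 + √s))*(2 + s) = (-8 + s + √s)*(2 + s) = (2 + s)*(-8 + s + √s))
-17*o(-5)*10 - 4253 = -17*(-16 + (-5)² + (-5)^(3/2) - 6*(-5) + 2*√(-5))*10 - 4253 = -17*(-16 + 25 - 5*I*√5 + 30 + 2*(I*√5))*10 - 4253 = -17*(-16 + 25 - 5*I*√5 + 30 + 2*I*√5)*10 - 4253 = -17*(39 - 3*I*√5)*10 - 4253 = (-663 + 51*I*√5)*10 - 4253 = (-6630 + 510*I*√5) - 4253 = -10883 + 510*I*√5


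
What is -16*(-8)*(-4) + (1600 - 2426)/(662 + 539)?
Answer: -615738/1201 ≈ -512.69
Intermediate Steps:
-16*(-8)*(-4) + (1600 - 2426)/(662 + 539) = 128*(-4) - 826/1201 = -512 - 826*1/1201 = -512 - 826/1201 = -615738/1201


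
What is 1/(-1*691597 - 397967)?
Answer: -1/1089564 ≈ -9.1780e-7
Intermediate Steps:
1/(-1*691597 - 397967) = 1/(-691597 - 397967) = 1/(-1089564) = -1/1089564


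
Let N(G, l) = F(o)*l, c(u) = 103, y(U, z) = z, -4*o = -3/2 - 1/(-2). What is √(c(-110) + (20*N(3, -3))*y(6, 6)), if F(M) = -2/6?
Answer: √223 ≈ 14.933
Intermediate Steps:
o = ¼ (o = -(-3/2 - 1/(-2))/4 = -(-3*½ - 1*(-½))/4 = -(-3/2 + ½)/4 = -¼*(-1) = ¼ ≈ 0.25000)
F(M) = -⅓ (F(M) = -2*⅙ = -⅓)
N(G, l) = -l/3
√(c(-110) + (20*N(3, -3))*y(6, 6)) = √(103 + (20*(-⅓*(-3)))*6) = √(103 + (20*1)*6) = √(103 + 20*6) = √(103 + 120) = √223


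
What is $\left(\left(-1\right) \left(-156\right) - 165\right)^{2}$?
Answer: $81$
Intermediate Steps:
$\left(\left(-1\right) \left(-156\right) - 165\right)^{2} = \left(156 - 165\right)^{2} = \left(-9\right)^{2} = 81$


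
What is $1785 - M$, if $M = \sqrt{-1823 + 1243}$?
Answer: $1785 - 2 i \sqrt{145} \approx 1785.0 - 24.083 i$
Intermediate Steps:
$M = 2 i \sqrt{145}$ ($M = \sqrt{-580} = 2 i \sqrt{145} \approx 24.083 i$)
$1785 - M = 1785 - 2 i \sqrt{145}$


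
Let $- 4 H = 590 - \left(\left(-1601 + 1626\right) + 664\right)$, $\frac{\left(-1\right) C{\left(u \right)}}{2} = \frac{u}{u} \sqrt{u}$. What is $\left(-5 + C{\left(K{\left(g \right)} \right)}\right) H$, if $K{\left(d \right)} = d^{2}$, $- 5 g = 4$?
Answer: $- \frac{3267}{20} \approx -163.35$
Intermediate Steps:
$g = - \frac{4}{5}$ ($g = \left(- \frac{1}{5}\right) 4 = - \frac{4}{5} \approx -0.8$)
$C{\left(u \right)} = - 2 \sqrt{u}$ ($C{\left(u \right)} = - 2 \frac{u}{u} \sqrt{u} = - 2 \cdot 1 \sqrt{u} = - 2 \sqrt{u}$)
$H = \frac{99}{4}$ ($H = - \frac{590 - \left(\left(-1601 + 1626\right) + 664\right)}{4} = - \frac{590 - \left(25 + 664\right)}{4} = - \frac{590 - 689}{4} = \left(- \frac{1}{4}\right) \left(-99\right) = \frac{99}{4} \approx 24.75$)
$\left(-5 + C{\left(K{\left(g \right)} \right)}\right) H = \left(-5 - 2 \sqrt{\left(- \frac{4}{5}\right)^{2}}\right) \frac{99}{4} = \left(-5 - 2 \sqrt{\frac{16}{25}}\right) \frac{99}{4} = \left(-5 - \frac{8}{5}\right) \frac{99}{4} = \left(- \frac{33}{5}\right) \frac{99}{4} = - \frac{3267}{20}$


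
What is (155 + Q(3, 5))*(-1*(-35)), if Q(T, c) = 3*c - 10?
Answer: 5600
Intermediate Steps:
Q(T, c) = -10 + 3*c
(155 + Q(3, 5))*(-1*(-35)) = (155 + (-10 + 3*5))*(-1*(-35)) = (155 + (-10 + 15))*35 = (155 + 5)*35 = 160*35 = 5600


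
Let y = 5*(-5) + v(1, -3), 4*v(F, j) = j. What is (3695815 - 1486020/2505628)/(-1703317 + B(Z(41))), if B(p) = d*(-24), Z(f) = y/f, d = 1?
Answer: -2315084015200/1066984725787 ≈ -2.1697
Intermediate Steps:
v(F, j) = j/4
y = -103/4 (y = 5*(-5) + (¼)*(-3) = -25 - ¾ = -103/4 ≈ -25.750)
Z(f) = -103/(4*f)
B(p) = -24 (B(p) = 1*(-24) = -24)
(3695815 - 1486020/2505628)/(-1703317 + B(Z(41))) = (3695815 - 1486020/2505628)/(-1703317 - 24) = (3695815 - 1486020*1/2505628)/(-1703341) = (3695815 - 371505/626407)*(-1/1703341) = (2315084015200/626407)*(-1/1703341) = -2315084015200/1066984725787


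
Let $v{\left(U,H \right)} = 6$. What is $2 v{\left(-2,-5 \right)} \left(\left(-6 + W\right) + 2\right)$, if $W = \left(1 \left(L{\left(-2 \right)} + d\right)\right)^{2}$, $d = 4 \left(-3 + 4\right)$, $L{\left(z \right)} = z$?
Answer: $0$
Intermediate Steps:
$d = 4$ ($d = 4 \cdot 1 = 4$)
$W = 4$ ($W = \left(1 \left(-2 + 4\right)\right)^{2} = \left(1 \cdot 2\right)^{2} = 2^{2} = 4$)
$2 v{\left(-2,-5 \right)} \left(\left(-6 + W\right) + 2\right) = 2 \cdot 6 \left(\left(-6 + 4\right) + 2\right) = 12 \left(-2 + 2\right) = 12 \cdot 0 = 0$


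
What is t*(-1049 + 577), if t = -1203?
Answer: 567816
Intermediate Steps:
t*(-1049 + 577) = -1203*(-1049 + 577) = -1203*(-472) = 567816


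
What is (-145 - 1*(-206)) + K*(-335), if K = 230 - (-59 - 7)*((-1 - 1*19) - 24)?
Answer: 895851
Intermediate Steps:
K = -2674 (K = 230 - (-66)*((-1 - 19) - 24) = 230 - (-66)*(-20 - 24) = 230 - (-66)*(-44) = 230 - 1*2904 = 230 - 2904 = -2674)
(-145 - 1*(-206)) + K*(-335) = (-145 - 1*(-206)) - 2674*(-335) = (-145 + 206) + 895790 = 61 + 895790 = 895851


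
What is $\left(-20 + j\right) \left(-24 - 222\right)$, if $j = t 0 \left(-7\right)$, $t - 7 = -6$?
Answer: $4920$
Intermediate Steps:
$t = 1$ ($t = 7 - 6 = 1$)
$j = 0$ ($j = 1 \cdot 0 \left(-7\right) = 0 \left(-7\right) = 0$)
$\left(-20 + j\right) \left(-24 - 222\right) = \left(-20 + 0\right) \left(-24 - 222\right) = - 20 \left(-24 - 222\right) = \left(-20\right) \left(-246\right) = 4920$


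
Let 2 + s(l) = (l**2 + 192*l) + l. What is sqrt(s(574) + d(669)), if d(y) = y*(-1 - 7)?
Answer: 2*sqrt(108726) ≈ 659.47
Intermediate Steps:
d(y) = -8*y (d(y) = y*(-8) = -8*y)
s(l) = -2 + l**2 + 193*l (s(l) = -2 + ((l**2 + 192*l) + l) = -2 + (l**2 + 193*l) = -2 + l**2 + 193*l)
sqrt(s(574) + d(669)) = sqrt((-2 + 574**2 + 193*574) - 8*669) = sqrt((-2 + 329476 + 110782) - 5352) = sqrt(440256 - 5352) = sqrt(434904) = 2*sqrt(108726)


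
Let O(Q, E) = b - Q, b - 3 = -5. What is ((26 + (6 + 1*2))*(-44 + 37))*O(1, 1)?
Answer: 714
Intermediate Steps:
b = -2 (b = 3 - 5 = -2)
O(Q, E) = -2 - Q
((26 + (6 + 1*2))*(-44 + 37))*O(1, 1) = ((26 + (6 + 1*2))*(-44 + 37))*(-2 - 1*1) = ((26 + (6 + 2))*(-7))*(-2 - 1) = ((26 + 8)*(-7))*(-3) = (34*(-7))*(-3) = -238*(-3) = 714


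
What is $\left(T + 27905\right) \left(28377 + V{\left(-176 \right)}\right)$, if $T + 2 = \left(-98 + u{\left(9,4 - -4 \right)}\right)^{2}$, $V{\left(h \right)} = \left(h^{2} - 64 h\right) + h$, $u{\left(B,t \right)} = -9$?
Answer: $2771994232$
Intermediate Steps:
$V{\left(h \right)} = h^{2} - 63 h$
$T = 11447$ ($T = -2 + \left(-98 - 9\right)^{2} = -2 + \left(-107\right)^{2} = -2 + 11449 = 11447$)
$\left(T + 27905\right) \left(28377 + V{\left(-176 \right)}\right) = \left(11447 + 27905\right) \left(28377 - 176 \left(-63 - 176\right)\right) = 39352 \left(28377 - -42064\right) = 39352 \left(28377 + 42064\right) = 39352 \cdot 70441 = 2771994232$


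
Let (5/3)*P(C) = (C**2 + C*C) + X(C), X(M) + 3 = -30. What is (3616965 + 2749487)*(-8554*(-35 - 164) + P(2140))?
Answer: 229120528452412/5 ≈ 4.5824e+13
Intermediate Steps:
X(M) = -33 (X(M) = -3 - 30 = -33)
P(C) = -99/5 + 6*C**2/5 (P(C) = 3*((C**2 + C*C) - 33)/5 = 3*((C**2 + C**2) - 33)/5 = 3*(2*C**2 - 33)/5 = 3*(-33 + 2*C**2)/5 = -99/5 + 6*C**2/5)
(3616965 + 2749487)*(-8554*(-35 - 164) + P(2140)) = (3616965 + 2749487)*(-8554*(-35 - 164) + (-99/5 + (6/5)*2140**2)) = 6366452*(-8554*(-199) + (-99/5 + (6/5)*4579600)) = 6366452*(1702246 + (-99/5 + 5495520)) = 6366452*(1702246 + 27477501/5) = 6366452*(35988731/5) = 229120528452412/5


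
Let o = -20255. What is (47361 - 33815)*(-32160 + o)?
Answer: -710013590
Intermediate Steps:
(47361 - 33815)*(-32160 + o) = (47361 - 33815)*(-32160 - 20255) = 13546*(-52415) = -710013590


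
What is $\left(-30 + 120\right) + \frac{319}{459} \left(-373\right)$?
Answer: $- \frac{77677}{459} \approx -169.23$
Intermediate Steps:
$\left(-30 + 120\right) + \frac{319}{459} \left(-373\right) = 90 + 319 \cdot \frac{1}{459} \left(-373\right) = 90 + \frac{319}{459} \left(-373\right) = 90 - \frac{118987}{459} = - \frac{77677}{459}$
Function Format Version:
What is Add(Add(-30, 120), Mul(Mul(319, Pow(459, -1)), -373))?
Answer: Rational(-77677, 459) ≈ -169.23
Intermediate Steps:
Add(Add(-30, 120), Mul(Mul(319, Pow(459, -1)), -373)) = Add(90, Mul(Mul(319, Rational(1, 459)), -373)) = Add(90, Mul(Rational(319, 459), -373)) = Add(90, Rational(-118987, 459)) = Rational(-77677, 459)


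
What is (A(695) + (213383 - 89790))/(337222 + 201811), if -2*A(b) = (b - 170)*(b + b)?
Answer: -241282/539033 ≈ -0.44762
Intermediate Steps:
A(b) = -b*(-170 + b) (A(b) = -(b - 170)*(b + b)/2 = -(-170 + b)*2*b/2 = -b*(-170 + b))
(A(695) + (213383 - 89790))/(337222 + 201811) = (695*(170 - 1*695) + (213383 - 89790))/(337222 + 201811) = (695*(170 - 695) + 123593)/539033 = (695*(-525) + 123593)*(1/539033) = (-364875 + 123593)*(1/539033) = -241282*1/539033 = -241282/539033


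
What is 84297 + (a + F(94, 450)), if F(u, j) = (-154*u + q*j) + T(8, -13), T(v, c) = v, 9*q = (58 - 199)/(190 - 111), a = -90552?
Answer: -1644167/79 ≈ -20812.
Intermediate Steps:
q = -47/237 (q = ((58 - 199)/(190 - 111))/9 = (-141/79)/9 = (-141*1/79)/9 = (1/9)*(-141/79) = -47/237 ≈ -0.19831)
F(u, j) = 8 - 154*u - 47*j/237 (F(u, j) = (-154*u - 47*j/237) + 8 = 8 - 154*u - 47*j/237)
84297 + (a + F(94, 450)) = 84297 + (-90552 + (8 - 154*94 - 47/237*450)) = 84297 + (-90552 + (8 - 14476 - 7050/79)) = 84297 + (-90552 - 1150022/79) = 84297 - 8303630/79 = -1644167/79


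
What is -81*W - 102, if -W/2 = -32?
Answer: -5286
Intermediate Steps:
W = 64 (W = -2*(-32) = 64)
-81*W - 102 = -81*64 - 102 = -5184 - 102 = -5286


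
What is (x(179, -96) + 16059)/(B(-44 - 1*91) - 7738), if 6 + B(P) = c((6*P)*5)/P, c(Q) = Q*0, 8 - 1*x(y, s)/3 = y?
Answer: -7773/3872 ≈ -2.0075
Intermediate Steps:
x(y, s) = 24 - 3*y
c(Q) = 0
B(P) = -6 (B(P) = -6 + 0/P = -6 + 0 = -6)
(x(179, -96) + 16059)/(B(-44 - 1*91) - 7738) = ((24 - 3*179) + 16059)/(-6 - 7738) = ((24 - 537) + 16059)/(-7744) = (-513 + 16059)*(-1/7744) = 15546*(-1/7744) = -7773/3872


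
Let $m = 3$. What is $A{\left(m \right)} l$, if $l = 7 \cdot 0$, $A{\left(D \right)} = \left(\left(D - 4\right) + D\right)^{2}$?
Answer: $0$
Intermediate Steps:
$A{\left(D \right)} = \left(-4 + 2 D\right)^{2}$ ($A{\left(D \right)} = \left(\left(D - 4\right) + D\right)^{2} = \left(\left(-4 + D\right) + D\right)^{2} = \left(-4 + 2 D\right)^{2}$)
$l = 0$
$A{\left(m \right)} l = 4 \left(-2 + 3\right)^{2} \cdot 0 = 4 \cdot 1^{2} \cdot 0 = 4 \cdot 1 \cdot 0 = 4 \cdot 0 = 0$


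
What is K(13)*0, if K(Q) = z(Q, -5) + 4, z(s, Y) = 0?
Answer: 0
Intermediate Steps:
K(Q) = 4 (K(Q) = 0 + 4 = 4)
K(13)*0 = 4*0 = 0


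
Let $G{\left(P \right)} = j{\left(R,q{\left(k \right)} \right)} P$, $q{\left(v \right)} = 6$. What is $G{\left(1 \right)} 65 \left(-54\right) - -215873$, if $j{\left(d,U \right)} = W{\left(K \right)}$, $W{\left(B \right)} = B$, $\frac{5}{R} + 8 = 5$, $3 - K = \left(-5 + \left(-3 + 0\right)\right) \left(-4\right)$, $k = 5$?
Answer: $317663$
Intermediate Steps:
$K = -29$ ($K = 3 - \left(-5 + \left(-3 + 0\right)\right) \left(-4\right) = 3 - \left(-5 - 3\right) \left(-4\right) = 3 - \left(-8\right) \left(-4\right) = 3 - 32 = -29$)
$R = - \frac{5}{3}$ ($R = \frac{5}{-8 + 5} = \frac{5}{-3} = 5 \left(- \frac{1}{3}\right) = - \frac{5}{3} \approx -1.6667$)
$j{\left(d,U \right)} = -29$
$G{\left(P \right)} = - 29 P$
$G{\left(1 \right)} 65 \left(-54\right) - -215873 = \left(-29\right) 1 \cdot 65 \left(-54\right) - -215873 = \left(-29\right) 65 \left(-54\right) + 215873 = \left(-1885\right) \left(-54\right) + 215873 = 101790 + 215873 = 317663$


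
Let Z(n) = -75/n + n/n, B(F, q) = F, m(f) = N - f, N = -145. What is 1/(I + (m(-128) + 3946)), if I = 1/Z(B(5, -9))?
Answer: 14/55005 ≈ 0.00025452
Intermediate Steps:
m(f) = -145 - f
Z(n) = 1 - 75/n (Z(n) = -75/n + 1 = 1 - 75/n)
I = -1/14 (I = 1/((-75 + 5)/5) = 1/((⅕)*(-70)) = 1/(-14) = -1/14 ≈ -0.071429)
1/(I + (m(-128) + 3946)) = 1/(-1/14 + ((-145 - 1*(-128)) + 3946)) = 1/(-1/14 + ((-145 + 128) + 3946)) = 1/(-1/14 + (-17 + 3946)) = 1/(-1/14 + 3929) = 1/(55005/14) = 14/55005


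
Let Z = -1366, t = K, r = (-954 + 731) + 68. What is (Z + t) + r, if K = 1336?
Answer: -185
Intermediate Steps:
r = -155 (r = -223 + 68 = -155)
t = 1336
(Z + t) + r = (-1366 + 1336) - 155 = -30 - 155 = -185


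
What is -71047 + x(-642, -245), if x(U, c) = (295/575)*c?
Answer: -1636972/23 ≈ -71173.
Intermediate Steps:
x(U, c) = 59*c/115 (x(U, c) = (295*(1/575))*c = 59*c/115)
-71047 + x(-642, -245) = -71047 + (59/115)*(-245) = -71047 - 2891/23 = -1636972/23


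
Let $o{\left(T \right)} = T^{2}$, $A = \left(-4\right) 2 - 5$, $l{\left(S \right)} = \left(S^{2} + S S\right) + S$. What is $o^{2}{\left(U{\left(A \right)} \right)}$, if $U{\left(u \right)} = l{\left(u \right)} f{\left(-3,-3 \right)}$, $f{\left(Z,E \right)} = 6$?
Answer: $14459006250000$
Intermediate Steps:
$l{\left(S \right)} = S + 2 S^{2}$ ($l{\left(S \right)} = \left(S^{2} + S^{2}\right) + S = 2 S^{2} + S = S + 2 S^{2}$)
$A = -13$ ($A = -8 - 5 = -13$)
$U{\left(u \right)} = 6 u \left(1 + 2 u\right)$ ($U{\left(u \right)} = u \left(1 + 2 u\right) 6 = 6 u \left(1 + 2 u\right)$)
$o^{2}{\left(U{\left(A \right)} \right)} = \left(\left(6 \left(-13\right) \left(1 + 2 \left(-13\right)\right)\right)^{2}\right)^{2} = \left(\left(6 \left(-13\right) \left(1 - 26\right)\right)^{2}\right)^{2} = \left(\left(6 \left(-13\right) \left(-25\right)\right)^{2}\right)^{2} = \left(1950^{2}\right)^{2} = 3802500^{2} = 14459006250000$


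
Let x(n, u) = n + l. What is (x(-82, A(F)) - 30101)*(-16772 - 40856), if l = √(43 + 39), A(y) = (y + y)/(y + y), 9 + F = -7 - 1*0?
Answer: 1739385924 - 57628*√82 ≈ 1.7389e+9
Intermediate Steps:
F = -16 (F = -9 + (-7 - 1*0) = -9 + (-7 + 0) = -9 - 7 = -16)
A(y) = 1 (A(y) = (2*y)/((2*y)) = (2*y)*(1/(2*y)) = 1)
l = √82 ≈ 9.0554
x(n, u) = n + √82
(x(-82, A(F)) - 30101)*(-16772 - 40856) = ((-82 + √82) - 30101)*(-16772 - 40856) = (-30183 + √82)*(-57628) = 1739385924 - 57628*√82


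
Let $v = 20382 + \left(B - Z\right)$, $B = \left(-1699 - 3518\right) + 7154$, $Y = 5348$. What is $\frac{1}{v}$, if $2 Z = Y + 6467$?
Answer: $\frac{2}{32823} \approx 6.0933 \cdot 10^{-5}$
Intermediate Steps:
$B = 1937$ ($B = -5217 + 7154 = 1937$)
$Z = \frac{11815}{2}$ ($Z = \frac{5348 + 6467}{2} = \frac{1}{2} \cdot 11815 = \frac{11815}{2} \approx 5907.5$)
$v = \frac{32823}{2}$ ($v = 20382 + \left(1937 - \frac{11815}{2}\right) = 20382 - \frac{7941}{2} = \frac{32823}{2} \approx 16412.0$)
$\frac{1}{v} = \frac{1}{\frac{32823}{2}} = \frac{2}{32823}$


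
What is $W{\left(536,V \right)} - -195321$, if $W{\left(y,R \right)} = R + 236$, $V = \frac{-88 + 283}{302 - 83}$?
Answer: $\frac{14275726}{73} \approx 1.9556 \cdot 10^{5}$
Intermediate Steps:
$V = \frac{65}{73}$ ($V = \frac{195}{219} = 195 \cdot \frac{1}{219} = \frac{65}{73} \approx 0.89041$)
$W{\left(y,R \right)} = 236 + R$
$W{\left(536,V \right)} - -195321 = \left(236 + \frac{65}{73}\right) - -195321 = \frac{17293}{73} + 195321 = \frac{14275726}{73}$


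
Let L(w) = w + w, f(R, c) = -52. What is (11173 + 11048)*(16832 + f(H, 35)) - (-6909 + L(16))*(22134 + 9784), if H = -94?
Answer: 592368466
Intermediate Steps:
L(w) = 2*w
(11173 + 11048)*(16832 + f(H, 35)) - (-6909 + L(16))*(22134 + 9784) = (11173 + 11048)*(16832 - 52) - (-6909 + 2*16)*(22134 + 9784) = 22221*16780 - (-6909 + 32)*31918 = 372868380 - (-6877)*31918 = 372868380 - 1*(-219500086) = 372868380 + 219500086 = 592368466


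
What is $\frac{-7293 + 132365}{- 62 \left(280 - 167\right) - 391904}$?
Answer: $- \frac{62536}{199455} \approx -0.31353$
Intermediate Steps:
$\frac{-7293 + 132365}{- 62 \left(280 - 167\right) - 391904} = \frac{125072}{\left(-62\right) 113 - 391904} = \frac{125072}{-7006 - 391904} = \frac{125072}{-398910} = 125072 \left(- \frac{1}{398910}\right) = - \frac{62536}{199455}$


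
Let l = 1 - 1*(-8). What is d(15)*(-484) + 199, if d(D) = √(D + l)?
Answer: 199 - 968*√6 ≈ -2172.1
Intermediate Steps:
l = 9 (l = 1 + 8 = 9)
d(D) = √(9 + D) (d(D) = √(D + 9) = √(9 + D))
d(15)*(-484) + 199 = √(9 + 15)*(-484) + 199 = √24*(-484) + 199 = (2*√6)*(-484) + 199 = -968*√6 + 199 = 199 - 968*√6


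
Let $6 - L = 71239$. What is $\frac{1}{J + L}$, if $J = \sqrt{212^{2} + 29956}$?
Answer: $- \frac{71233}{5074065389} - \frac{10 \sqrt{749}}{5074065389} \approx -1.4093 \cdot 10^{-5}$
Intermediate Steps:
$J = 10 \sqrt{749}$ ($J = \sqrt{44944 + 29956} = \sqrt{74900} = 10 \sqrt{749} \approx 273.68$)
$L = -71233$ ($L = 6 - 71239 = -71233$)
$\frac{1}{J + L} = \frac{1}{10 \sqrt{749} - 71233} = \frac{1}{-71233 + 10 \sqrt{749}}$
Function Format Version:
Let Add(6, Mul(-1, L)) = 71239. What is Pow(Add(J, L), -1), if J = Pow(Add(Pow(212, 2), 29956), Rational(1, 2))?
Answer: Add(Rational(-71233, 5074065389), Mul(Rational(-10, 5074065389), Pow(749, Rational(1, 2)))) ≈ -1.4093e-5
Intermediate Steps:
J = Mul(10, Pow(749, Rational(1, 2))) (J = Pow(Add(44944, 29956), Rational(1, 2)) = Pow(74900, Rational(1, 2)) = Mul(10, Pow(749, Rational(1, 2))) ≈ 273.68)
L = -71233 (L = Add(6, Mul(-1, 71239)) = Add(6, -71239) = -71233)
Pow(Add(J, L), -1) = Pow(Add(Mul(10, Pow(749, Rational(1, 2))), -71233), -1) = Pow(Add(-71233, Mul(10, Pow(749, Rational(1, 2)))), -1)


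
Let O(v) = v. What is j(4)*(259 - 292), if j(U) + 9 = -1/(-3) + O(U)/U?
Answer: 253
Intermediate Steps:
j(U) = -23/3 (j(U) = -9 + (-1/(-3) + U/U) = -9 + (-1*(-1/3) + 1) = -9 + (1/3 + 1) = -9 + 4/3 = -23/3)
j(4)*(259 - 292) = -23*(259 - 292)/3 = -23/3*(-33) = 253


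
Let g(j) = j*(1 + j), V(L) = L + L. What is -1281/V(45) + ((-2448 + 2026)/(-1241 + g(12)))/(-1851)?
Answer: -19057149/1338890 ≈ -14.234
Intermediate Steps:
V(L) = 2*L
-1281/V(45) + ((-2448 + 2026)/(-1241 + g(12)))/(-1851) = -1281/(2*45) + ((-2448 + 2026)/(-1241 + 12*(1 + 12)))/(-1851) = -1281/90 - 422/(-1241 + 12*13)*(-1/1851) = -1281*1/90 - 422/(-1241 + 156)*(-1/1851) = -427/30 - 422/(-1085)*(-1/1851) = -427/30 - 422*(-1/1085)*(-1/1851) = -427/30 + (422/1085)*(-1/1851) = -427/30 - 422/2008335 = -19057149/1338890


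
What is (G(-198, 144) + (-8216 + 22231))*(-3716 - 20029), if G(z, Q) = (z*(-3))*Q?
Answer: -2363838495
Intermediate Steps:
G(z, Q) = -3*Q*z (G(z, Q) = (-3*z)*Q = -3*Q*z)
(G(-198, 144) + (-8216 + 22231))*(-3716 - 20029) = (-3*144*(-198) + (-8216 + 22231))*(-3716 - 20029) = (85536 + 14015)*(-23745) = 99551*(-23745) = -2363838495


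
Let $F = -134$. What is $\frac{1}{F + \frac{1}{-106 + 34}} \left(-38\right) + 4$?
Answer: $\frac{41332}{9649} \approx 4.2836$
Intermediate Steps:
$\frac{1}{F + \frac{1}{-106 + 34}} \left(-38\right) + 4 = \frac{1}{-134 + \frac{1}{-106 + 34}} \left(-38\right) + 4 = \frac{1}{-134 + \frac{1}{-72}} \left(-38\right) + 4 = \frac{1}{-134 - \frac{1}{72}} \left(-38\right) + 4 = \frac{1}{- \frac{9649}{72}} \left(-38\right) + 4 = \left(- \frac{72}{9649}\right) \left(-38\right) + 4 = \frac{2736}{9649} + 4 = \frac{41332}{9649}$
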